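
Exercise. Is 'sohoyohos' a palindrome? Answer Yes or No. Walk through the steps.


Forward: 'sohoyohos'
Reversed: 'sohoyohos'
They are identical.

Yes


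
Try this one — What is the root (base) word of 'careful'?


Remove suffix '-ful' from 'careful' to get root 'care'.

care


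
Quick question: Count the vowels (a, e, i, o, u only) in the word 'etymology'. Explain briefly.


Vowels in 'etymology': e, o, o = 3 vowels.

3


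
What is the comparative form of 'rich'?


Apply comparative formation (add -er): 'rich' -> 'richer'.

richer


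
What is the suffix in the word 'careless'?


The word 'careless' = 'care' (root) + '-less' (suffix). The suffix is '-less'.

less


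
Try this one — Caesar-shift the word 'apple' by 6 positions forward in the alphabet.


Shift each letter by 6: a -> g, p -> v, p -> v, l -> r, e -> k. Result: 'gvvrk'.

gvvrk


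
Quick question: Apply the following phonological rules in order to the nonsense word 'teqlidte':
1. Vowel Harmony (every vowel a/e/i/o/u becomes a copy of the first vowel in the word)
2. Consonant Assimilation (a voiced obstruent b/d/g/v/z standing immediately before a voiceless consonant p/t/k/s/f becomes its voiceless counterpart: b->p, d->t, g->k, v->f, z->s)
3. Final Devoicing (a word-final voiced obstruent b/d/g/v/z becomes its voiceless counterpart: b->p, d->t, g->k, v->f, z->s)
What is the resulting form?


Starting form: 'teqlidte'
Rule 1: Vowel Harmony: all vowels become 'e' (matching first vowel). 'teqlidte' -> 'teqledte'
Rule 2: Consonant Assimilation: voiced obstruent before voiceless consonant becomes voiceless ('dt' -> 'tt'). 'teqledte' -> 'teqlette'
Rule 3: Final Devoicing: the word ends in the vowel 'e', not a consonant. No change.
Final form: 'teqlette'

teqlette


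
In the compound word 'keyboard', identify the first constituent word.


Split 'keyboard' into 'key' + 'board'. The first part is 'key'.

key


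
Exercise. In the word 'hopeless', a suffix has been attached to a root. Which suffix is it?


The word 'hopeless' = 'hope' (root) + '-less' (suffix). The suffix is '-less'.

less


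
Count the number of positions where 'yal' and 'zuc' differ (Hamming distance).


Alignment:
Position 1: 'y' vs 'z' = DIFFER
Position 2: 'a' vs 'u' = DIFFER
Position 3: 'l' vs 'c' = DIFFER
Total differences: 3

3


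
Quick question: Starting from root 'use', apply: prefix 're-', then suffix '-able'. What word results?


Step 1: Add prefix 're-' to 'use' = 'reuse'
Step 2: Add suffix '-able' to 'reuse' = 'reusable'

reusable


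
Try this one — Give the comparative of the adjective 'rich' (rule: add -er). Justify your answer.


Apply comparative formation (add -er): 'rich' -> 'richer'.

richer


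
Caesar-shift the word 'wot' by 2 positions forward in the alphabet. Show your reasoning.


Shift each letter by 2: w -> y, o -> q, t -> v. Result: 'yqv'.

yqv


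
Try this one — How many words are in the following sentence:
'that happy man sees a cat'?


Split into words: that | happy | man | sees | a | cat = 6 words.

6


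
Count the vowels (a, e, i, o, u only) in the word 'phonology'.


Vowels in 'phonology': o, o, o = 3 vowels.

3


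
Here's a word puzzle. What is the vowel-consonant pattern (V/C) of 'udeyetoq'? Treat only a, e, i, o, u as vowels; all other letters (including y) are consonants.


Letter mapping: u = V, d = C, e = V, y = C, e = V, t = C, o = V, q = C.

VCVCVCVC


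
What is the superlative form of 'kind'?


Apply superlative formation (add -est): 'kind' -> 'kindest'.

kindest


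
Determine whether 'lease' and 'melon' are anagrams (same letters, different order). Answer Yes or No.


Sorted letters of 'lease': 'aeels'
Sorted letters of 'melon': 'elmno'
They do not match.

No


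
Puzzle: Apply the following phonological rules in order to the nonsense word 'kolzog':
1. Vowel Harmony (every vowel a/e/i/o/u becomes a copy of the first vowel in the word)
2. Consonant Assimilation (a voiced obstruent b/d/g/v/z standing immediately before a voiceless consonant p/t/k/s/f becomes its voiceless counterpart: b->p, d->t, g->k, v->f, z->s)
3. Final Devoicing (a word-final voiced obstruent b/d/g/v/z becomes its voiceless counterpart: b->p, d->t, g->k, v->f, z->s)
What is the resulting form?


Starting form: 'kolzog'
Rule 1: Vowel Harmony: all vowels already match. No change.
Rule 2: Consonant Assimilation: no voiced obstruent (b/d/g/v/z) stands immediately before a voiceless consonant (p/t/k/s/f). No change.
Rule 3: Final Devoicing: word-final voiced obstruent 'g' becomes voiceless 'k'. 'kolzog' -> 'kolzok'
Final form: 'kolzok'

kolzok


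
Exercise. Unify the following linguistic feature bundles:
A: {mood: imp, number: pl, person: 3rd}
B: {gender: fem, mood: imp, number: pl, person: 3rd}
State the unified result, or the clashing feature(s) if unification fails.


Compare features:
gender: A=_ vs B=fem -> unified: fem
mood: A=imp vs B=imp -> unified: imp
number: A=pl vs B=pl -> unified: pl
person: A=3rd vs B=3rd -> unified: 3rd
No clashes found.

Unified: {gender: fem, mood: imp, number: pl, person: 3rd}


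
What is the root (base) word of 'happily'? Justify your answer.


Remove suffix '-ly' from 'happily' to get root 'happy'.

happy


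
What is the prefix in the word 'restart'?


The word 'restart' = 're' (prefix) + 'start' (root). The prefix is 're'.

re


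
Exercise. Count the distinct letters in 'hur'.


Unique letters in 'hur': {h, r, u} = 3 distinct letters.

3


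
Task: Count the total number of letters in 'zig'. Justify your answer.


Spell out 'zig' and number each letter: z(1), i(2), g(3). Total: 3 letters.

3


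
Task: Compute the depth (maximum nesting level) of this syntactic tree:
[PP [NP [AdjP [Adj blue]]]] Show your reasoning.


Count bracket nesting levels:
'[' at pos 0: depth = 1
'[' at pos 4: depth = 2
'[' at pos 8: depth = 3
'[' at pos 14: depth = 4
Maximum depth reached: 4

4


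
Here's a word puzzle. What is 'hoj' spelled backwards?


Reverse 'hoj' character by character: 'joh'.

joh


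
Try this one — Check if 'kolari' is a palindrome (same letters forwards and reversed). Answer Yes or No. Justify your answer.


Forward: 'kolari'
Reversed: 'iralok'
They differ.

No


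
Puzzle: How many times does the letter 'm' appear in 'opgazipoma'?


Letter 'm' in 'opgazipoma': found at position(s) 9 = 1 occurrence(s).

1


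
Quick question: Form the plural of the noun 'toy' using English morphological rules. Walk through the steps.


Apply rule: Add -s. 'toy' becomes 'toys'.

toys


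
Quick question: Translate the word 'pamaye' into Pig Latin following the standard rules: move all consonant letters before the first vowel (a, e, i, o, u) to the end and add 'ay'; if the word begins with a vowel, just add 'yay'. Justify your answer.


'pamaye': move consonant cluster 'p' to end and add 'ay': 'amayepay'.

amayepay


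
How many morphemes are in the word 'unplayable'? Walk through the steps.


Decomposition: un- (prefix) + play (root) + -able (suffix) = 3 morpheme(s)

3 morphemes


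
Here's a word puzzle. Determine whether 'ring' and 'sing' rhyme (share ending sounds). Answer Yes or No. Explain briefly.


Rime (stressed vowel + following sounds) of 'ring': -ing = /ɪŋ/
Rime of 'sing': -ing = /ɪŋ/
/ɪŋ/ and /ɪŋ/ are the same ending sound, so the words rhyme.

Yes


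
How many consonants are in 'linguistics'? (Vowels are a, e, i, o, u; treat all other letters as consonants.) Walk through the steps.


Consonants in 'linguistics': l, n, g, s, t, c, s = 7 consonants.

7


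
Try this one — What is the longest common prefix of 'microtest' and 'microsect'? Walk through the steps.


Compare from the start: 5 characters match: 'micro'. Mismatch at position 6: 't' vs 's'.

micro


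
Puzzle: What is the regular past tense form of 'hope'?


Apply rule: Add -d (word ends in -e). 'hope' becomes 'hoped'.

hoped


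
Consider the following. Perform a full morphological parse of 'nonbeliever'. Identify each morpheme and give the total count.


Step 1: Identify prefix: 'non' (meaning: not)
Step 2: Identify root: 'believe'
Step 3: Identify suffix(es): 'er'
Decomposition: non- (prefix: not) + believe (root) + -er (suffix: one who)
Total morphemes: 3

3 morphemes (non- (prefix: not) + believe (root) + -er (suffix: one who))


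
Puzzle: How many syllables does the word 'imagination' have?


Break 'imagination' into syllables: i-mag-i-na-tion -> i | mag | i | na | tion = 5 syllables

5 syllables


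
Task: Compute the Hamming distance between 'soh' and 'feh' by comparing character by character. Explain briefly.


Alignment:
Position 1: 's' vs 'f' = DIFFER
Position 2: 'o' vs 'e' = DIFFER
Position 3: 'h' vs 'h' = match
Total differences: 2

2


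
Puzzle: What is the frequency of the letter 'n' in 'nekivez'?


Letter 'n' in 'nekivez': found at position(s) 1 = 1 occurrence(s).

1


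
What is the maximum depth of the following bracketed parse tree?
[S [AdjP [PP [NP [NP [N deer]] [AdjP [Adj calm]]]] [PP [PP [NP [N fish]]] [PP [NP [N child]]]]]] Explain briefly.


Count bracket nesting levels:
'[' at pos 0: depth = 1
'[' at pos 3: depth = 2
'[' at pos 9: depth = 3
'[' at pos 13: depth = 4
'[' at pos 17: depth = 5
'[' at pos 21: depth = 6
'[' at pos 31: depth = 5
'[' at pos 37: depth = 6
'[' at pos 51: depth = 3
'[' at pos 55: depth = 4
'[' at pos 59: depth = 5
'[' at pos 63: depth = 6
'[' at pos 74: depth = 4
'[' at pos 78: depth = 5
'[' at pos 82: depth = 6
Maximum depth reached: 6

6


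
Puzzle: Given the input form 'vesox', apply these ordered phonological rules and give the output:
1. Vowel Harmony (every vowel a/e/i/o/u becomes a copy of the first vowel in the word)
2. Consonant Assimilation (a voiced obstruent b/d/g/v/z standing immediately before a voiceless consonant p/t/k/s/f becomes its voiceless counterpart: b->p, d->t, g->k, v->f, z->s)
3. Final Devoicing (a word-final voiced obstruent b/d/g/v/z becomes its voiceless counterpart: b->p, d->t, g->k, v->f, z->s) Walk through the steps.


Starting form: 'vesox'
Rule 1: Vowel Harmony: all vowels become 'e' (matching first vowel). 'vesox' -> 'vesex'
Rule 2: Consonant Assimilation: no voiced obstruent (b/d/g/v/z) stands immediately before a voiceless consonant (p/t/k/s/f). No change.
Rule 3: Final Devoicing: final consonant 'x' is not one of the voiced obstruents b/d/g/v/z. No change.
Final form: 'vesex'

vesex


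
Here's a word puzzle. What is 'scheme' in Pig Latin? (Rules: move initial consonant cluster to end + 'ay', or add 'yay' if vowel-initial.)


'scheme': move consonant cluster 'sch' to end and add 'ay': 'emeschay'.

emeschay


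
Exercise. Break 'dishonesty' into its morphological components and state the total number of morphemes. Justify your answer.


Step 1: Identify prefix: 'dis' (meaning: not/apart)
Step 2: Identify root: 'honest'
Step 3: Identify suffix(es): 'y'
Decomposition: dis- (prefix: not/apart) + honest (root) + -y (suffix: quality)
Total morphemes: 3

3 morphemes (dis- (prefix: not/apart) + honest (root) + -y (suffix: quality))


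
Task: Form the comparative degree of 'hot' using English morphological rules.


Apply comparative formation (double final consonant, add -er): 'hot' -> 'hotter'.

hotter


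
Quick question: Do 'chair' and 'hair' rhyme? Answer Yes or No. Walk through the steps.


Rime (stressed vowel + following sounds) of 'chair': -air = /ɛər/
Rime of 'hair': -air = /ɛər/
/ɛər/ and /ɛər/ are the same ending sound, so the words rhyme.

Yes


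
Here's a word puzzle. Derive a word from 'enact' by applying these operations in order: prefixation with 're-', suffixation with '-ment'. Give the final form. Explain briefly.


Step 1: Add prefix 're-' to 'enact' = 'reenact'
Step 2: Add suffix '-ment' to 'reenact' = 'reenactment'

reenactment


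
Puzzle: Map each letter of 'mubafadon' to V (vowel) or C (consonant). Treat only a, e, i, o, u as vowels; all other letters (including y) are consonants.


Letter mapping: m = C, u = V, b = C, a = V, f = C, a = V, d = C, o = V, n = C.

CVCVCVCVC


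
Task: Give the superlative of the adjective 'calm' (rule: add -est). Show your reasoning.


Apply superlative formation (add -est): 'calm' -> 'calmest'.

calmest


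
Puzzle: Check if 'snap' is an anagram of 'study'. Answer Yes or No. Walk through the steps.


Sorted letters of 'snap': 'anps'
Sorted letters of 'study': 'dstuy'
They do not match.

No


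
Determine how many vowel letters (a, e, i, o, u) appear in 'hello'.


Vowels in 'hello': e, o = 2 vowels.

2


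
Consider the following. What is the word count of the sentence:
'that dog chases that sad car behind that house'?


Split into words: that | dog | chases | that | sad | car | behind | that | house = 9 words.

9


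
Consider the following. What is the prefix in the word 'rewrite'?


The word 'rewrite' = 're' (prefix) + 'write' (root). The prefix is 're'.

re


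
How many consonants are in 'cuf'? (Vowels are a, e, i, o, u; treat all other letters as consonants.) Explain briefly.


Consonants in 'cuf': c, f = 2 consonants.

2


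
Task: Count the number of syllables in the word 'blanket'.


Break 'blanket' into syllables: blan-ket -> blan | ket = 2 syllables

2 syllables


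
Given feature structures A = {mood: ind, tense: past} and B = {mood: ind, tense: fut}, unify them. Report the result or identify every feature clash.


Compare features:
mood: A=ind vs B=ind -> unified: ind
tense: A=past vs B=fut -> CLASH
Clash detected on feature 'tense' (past vs fut); unification fails.

CLASH on 'tense' (past vs fut)


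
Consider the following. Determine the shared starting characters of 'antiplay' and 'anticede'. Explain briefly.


Compare from the start: 4 characters match: 'anti'. Mismatch at position 5: 'p' vs 'c'.

anti


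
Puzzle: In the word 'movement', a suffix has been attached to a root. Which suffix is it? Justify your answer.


The word 'movement' = 'move' (root) + '-ment' (suffix). The suffix is '-ment'.

ment


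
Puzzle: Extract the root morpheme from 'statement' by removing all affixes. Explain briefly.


Remove suffix '-ment' from 'statement' to get root 'state'.

state


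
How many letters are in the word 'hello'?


Spell out 'hello' and number each letter: h(1), e(2), l(3), l(4), o(5). Total: 5 letters.

5


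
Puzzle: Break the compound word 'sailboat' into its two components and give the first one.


Split 'sailboat' into 'sail' + 'boat'. The first part is 'sail'.

sail


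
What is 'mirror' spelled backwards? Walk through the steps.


Reverse 'mirror' character by character: 'rorrim'.

rorrim


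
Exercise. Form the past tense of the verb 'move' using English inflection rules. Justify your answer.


Apply rule: Add -d (word ends in -e). 'move' becomes 'moved'.

moved


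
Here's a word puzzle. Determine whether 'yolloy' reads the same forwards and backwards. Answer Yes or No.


Forward: 'yolloy'
Reversed: 'yolloy'
They are identical.

Yes


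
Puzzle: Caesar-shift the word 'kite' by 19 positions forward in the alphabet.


Shift each letter by 19: k -> d, i -> b, t -> m, e -> x. Result: 'dbmx'.

dbmx


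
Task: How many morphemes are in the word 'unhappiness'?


Decomposition: un- (prefix) + happy (root) + -ness (suffix) = 3 morpheme(s)

3 morphemes


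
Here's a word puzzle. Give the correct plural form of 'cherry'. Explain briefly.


Apply rule: Change -y to -ies (consonant + y). 'cherry' becomes 'cherries'.

cherries


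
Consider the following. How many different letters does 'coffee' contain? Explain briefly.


Unique letters in 'coffee': {c, e, f, o} = 4 distinct letters.

4


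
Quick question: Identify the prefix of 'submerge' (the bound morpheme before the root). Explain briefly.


The word 'submerge' = 'sub' (prefix) + 'merge' (root). The prefix is 'sub'.

sub


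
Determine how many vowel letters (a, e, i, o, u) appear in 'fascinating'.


Vowels in 'fascinating': a, i, a, i = 4 vowels.

4


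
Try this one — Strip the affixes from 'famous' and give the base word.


Remove suffix '-ous' from 'famous' to get root 'fame'.

fame


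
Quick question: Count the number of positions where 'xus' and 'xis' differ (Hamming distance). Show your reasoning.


Alignment:
Position 1: 'x' vs 'x' = match
Position 2: 'u' vs 'i' = DIFFER
Position 3: 's' vs 's' = match
Total differences: 1

1


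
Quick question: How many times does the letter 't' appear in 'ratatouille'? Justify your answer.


Letter 't' in 'ratatouille': found at position(s) 3, 5 = 2 occurrence(s).

2


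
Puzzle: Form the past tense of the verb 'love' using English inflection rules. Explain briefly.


Apply rule: Add -d (word ends in -e). 'love' becomes 'loved'.

loved


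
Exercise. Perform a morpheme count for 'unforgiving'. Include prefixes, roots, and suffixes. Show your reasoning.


Decomposition: un- (prefix) + forgive (root) + -ing (suffix) = 3 morpheme(s)

3 morphemes


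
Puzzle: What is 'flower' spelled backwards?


Reverse 'flower' character by character: 'rewolf'.

rewolf


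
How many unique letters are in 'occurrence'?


Unique letters in 'occurrence': {c, e, n, o, r, u} = 6 distinct letters.

6


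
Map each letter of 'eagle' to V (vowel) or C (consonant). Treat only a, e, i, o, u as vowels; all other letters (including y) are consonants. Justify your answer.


Letter mapping: e = V, a = V, g = C, l = C, e = V.

VVCCV


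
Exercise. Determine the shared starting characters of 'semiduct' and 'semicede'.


Compare from the start: 4 characters match: 'semi'. Mismatch at position 5: 'd' vs 'c'.

semi


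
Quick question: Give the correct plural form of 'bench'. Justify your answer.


Apply rule: Add -es (sibilant/fricative ending). 'bench' becomes 'benches'.

benches


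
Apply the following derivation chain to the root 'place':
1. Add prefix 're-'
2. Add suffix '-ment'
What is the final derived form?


Step 1: Add prefix 're-' to 'place' = 'replace'
Step 2: Add suffix '-ment' to 'replace' = 'replacement'

replacement


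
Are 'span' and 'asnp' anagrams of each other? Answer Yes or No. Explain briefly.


Sorted letters of 'span': 'anps'
Sorted letters of 'asnp': 'anps'
They match.

Yes


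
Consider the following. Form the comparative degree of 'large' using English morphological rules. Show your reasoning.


Apply comparative formation (ends in e: add -r): 'large' -> 'larger'.

larger


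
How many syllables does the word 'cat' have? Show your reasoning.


Break 'cat' into syllables: cat -> cat = 1 syllable

1 syllable


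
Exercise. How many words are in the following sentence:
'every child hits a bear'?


Split into words: every | child | hits | a | bear = 5 words.

5


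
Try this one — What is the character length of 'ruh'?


Spell out 'ruh' and number each letter: r(1), u(2), h(3). Total: 3 letters.

3


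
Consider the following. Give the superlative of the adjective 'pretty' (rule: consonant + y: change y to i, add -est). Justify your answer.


Apply superlative formation (consonant + y: change y to i, add -est): 'pretty' -> 'prettiest'.

prettiest


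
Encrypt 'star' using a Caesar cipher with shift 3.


Shift each letter by 3: s -> v, t -> w, a -> d, r -> u. Result: 'vwdu'.

vwdu


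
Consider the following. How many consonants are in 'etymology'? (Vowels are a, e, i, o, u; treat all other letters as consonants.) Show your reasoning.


Consonants in 'etymology': t, y, m, l, g, y = 6 consonants.

6


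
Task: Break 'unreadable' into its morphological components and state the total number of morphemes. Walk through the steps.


Step 1: Identify prefix: 'un' (meaning: not/reverse)
Step 2: Identify root: 'read'
Step 3: Identify suffix(es): 'able'
Decomposition: un- (prefix: not/reverse) + read (root) + -able (suffix: capable of)
Total morphemes: 3

3 morphemes (un- (prefix: not/reverse) + read (root) + -able (suffix: capable of))


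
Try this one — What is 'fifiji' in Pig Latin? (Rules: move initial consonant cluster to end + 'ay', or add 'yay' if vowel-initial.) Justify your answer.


'fifiji': move consonant cluster 'f' to end and add 'ay': 'ifijifay'.

ifijifay


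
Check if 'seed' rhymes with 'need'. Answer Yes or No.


Rime (stressed vowel + following sounds) of 'seed': -eed = /iːd/
Rime of 'need': -eed = /iːd/
/iːd/ and /iːd/ are the same ending sound, so the words rhyme.

Yes


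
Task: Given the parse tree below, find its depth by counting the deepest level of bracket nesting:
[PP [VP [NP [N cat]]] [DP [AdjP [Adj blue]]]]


Count bracket nesting levels:
'[' at pos 0: depth = 1
'[' at pos 4: depth = 2
'[' at pos 8: depth = 3
'[' at pos 12: depth = 4
'[' at pos 22: depth = 2
'[' at pos 26: depth = 3
'[' at pos 32: depth = 4
Maximum depth reached: 4

4


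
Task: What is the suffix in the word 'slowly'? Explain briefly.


The word 'slowly' = 'slow' (root) + '-ly' (suffix). The suffix is '-ly'.

ly


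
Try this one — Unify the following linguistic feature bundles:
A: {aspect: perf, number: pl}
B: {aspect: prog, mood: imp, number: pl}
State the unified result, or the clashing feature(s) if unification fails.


Compare features:
aspect: A=perf vs B=prog -> CLASH
mood: A=_ vs B=imp -> unified: imp
number: A=pl vs B=pl -> unified: pl
Clash detected on feature 'aspect' (perf vs prog); unification fails.

CLASH on 'aspect' (perf vs prog)


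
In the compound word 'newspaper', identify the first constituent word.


Split 'newspaper' into 'news' + 'paper'. The first part is 'news'.

news


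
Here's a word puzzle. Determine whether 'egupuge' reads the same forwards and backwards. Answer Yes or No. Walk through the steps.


Forward: 'egupuge'
Reversed: 'egupuge'
They are identical.

Yes


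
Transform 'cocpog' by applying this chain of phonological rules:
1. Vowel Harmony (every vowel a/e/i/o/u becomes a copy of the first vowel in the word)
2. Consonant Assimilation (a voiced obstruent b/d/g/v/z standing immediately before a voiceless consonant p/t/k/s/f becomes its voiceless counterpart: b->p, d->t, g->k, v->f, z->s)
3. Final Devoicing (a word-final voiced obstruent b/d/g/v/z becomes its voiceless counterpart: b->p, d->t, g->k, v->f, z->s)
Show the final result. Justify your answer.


Starting form: 'cocpog'
Rule 1: Vowel Harmony: all vowels already match. No change.
Rule 2: Consonant Assimilation: no voiced obstruent (b/d/g/v/z) stands immediately before a voiceless consonant (p/t/k/s/f). No change.
Rule 3: Final Devoicing: word-final voiced obstruent 'g' becomes voiceless 'k'. 'cocpog' -> 'cocpok'
Final form: 'cocpok'

cocpok


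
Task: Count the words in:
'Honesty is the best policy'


Split into words: Honesty | is | the | best | policy = 5 words.

5


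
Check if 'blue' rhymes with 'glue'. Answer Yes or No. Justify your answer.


Rime (stressed vowel + following sounds) of 'blue': -ue = /uː/
Rime of 'glue': -ue = /uː/
/uː/ and /uː/ are the same ending sound, so the words rhyme.

Yes


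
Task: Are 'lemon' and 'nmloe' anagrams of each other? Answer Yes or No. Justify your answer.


Sorted letters of 'lemon': 'elmno'
Sorted letters of 'nmloe': 'elmno'
They match.

Yes


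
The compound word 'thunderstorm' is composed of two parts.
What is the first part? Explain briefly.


Split 'thunderstorm' into 'thunder' + 'storm'. The first part is 'thunder'.

thunder


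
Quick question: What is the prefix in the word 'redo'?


The word 'redo' = 're' (prefix) + 'do' (root). The prefix is 're'.

re


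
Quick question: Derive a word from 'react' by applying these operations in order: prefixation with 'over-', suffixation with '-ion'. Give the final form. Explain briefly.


Step 1: Add prefix 'over-' to 'react' = 'overreact'
Step 2: Add suffix '-ion' to 'overreact' = 'overreaction'

overreaction


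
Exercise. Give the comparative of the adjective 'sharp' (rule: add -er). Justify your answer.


Apply comparative formation (add -er): 'sharp' -> 'sharper'.

sharper


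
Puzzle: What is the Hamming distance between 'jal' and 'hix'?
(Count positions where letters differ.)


Alignment:
Position 1: 'j' vs 'h' = DIFFER
Position 2: 'a' vs 'i' = DIFFER
Position 3: 'l' vs 'x' = DIFFER
Total differences: 3

3


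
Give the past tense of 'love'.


Apply rule: Add -d (word ends in -e). 'love' becomes 'loved'.

loved


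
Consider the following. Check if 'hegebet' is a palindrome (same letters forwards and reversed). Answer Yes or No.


Forward: 'hegebet'
Reversed: 'tebegeh'
They differ.

No


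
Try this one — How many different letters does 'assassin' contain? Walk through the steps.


Unique letters in 'assassin': {a, i, n, s} = 4 distinct letters.

4


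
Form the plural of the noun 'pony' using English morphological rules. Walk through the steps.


Apply rule: Change -y to -ies (consonant + y). 'pony' becomes 'ponies'.

ponies


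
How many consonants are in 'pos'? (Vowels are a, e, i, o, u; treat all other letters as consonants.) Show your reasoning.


Consonants in 'pos': p, s = 2 consonants.

2


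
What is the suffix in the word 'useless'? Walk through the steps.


The word 'useless' = 'use' (root) + '-less' (suffix). The suffix is '-less'.

less


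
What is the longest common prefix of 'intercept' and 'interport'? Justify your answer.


Compare from the start: 5 characters match: 'inter'. Mismatch at position 6: 'c' vs 'p'.

inter


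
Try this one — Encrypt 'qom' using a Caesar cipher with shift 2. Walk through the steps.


Shift each letter by 2: q -> s, o -> q, m -> o. Result: 'sqo'.

sqo


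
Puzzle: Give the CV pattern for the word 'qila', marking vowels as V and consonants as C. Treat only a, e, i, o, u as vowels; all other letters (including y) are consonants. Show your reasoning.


Letter mapping: q = C, i = V, l = C, a = V.

CVCV


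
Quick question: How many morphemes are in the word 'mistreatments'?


Decomposition: mis- (prefix) + treat (root) + -ment (suffix) + -s (plural) = 4 morpheme(s)

4 morphemes


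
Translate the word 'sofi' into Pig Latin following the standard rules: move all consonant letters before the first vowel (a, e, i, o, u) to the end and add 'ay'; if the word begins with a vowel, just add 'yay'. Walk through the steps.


'sofi': move consonant cluster 's' to end and add 'ay': 'ofisay'.

ofisay


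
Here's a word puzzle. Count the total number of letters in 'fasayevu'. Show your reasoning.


Spell out 'fasayevu' and number each letter: f(1), a(2), s(3), a(4), y(5), e(6), v(7), u(8). Total: 8 letters.

8


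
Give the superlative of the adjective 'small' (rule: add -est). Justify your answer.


Apply superlative formation (add -est): 'small' -> 'smallest'.

smallest


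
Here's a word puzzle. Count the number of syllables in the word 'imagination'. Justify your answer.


Break 'imagination' into syllables: i-mag-i-na-tion -> i | mag | i | na | tion = 5 syllables

5 syllables


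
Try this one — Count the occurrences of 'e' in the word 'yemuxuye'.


Letter 'e' in 'yemuxuye': found at position(s) 2, 8 = 2 occurrence(s).

2


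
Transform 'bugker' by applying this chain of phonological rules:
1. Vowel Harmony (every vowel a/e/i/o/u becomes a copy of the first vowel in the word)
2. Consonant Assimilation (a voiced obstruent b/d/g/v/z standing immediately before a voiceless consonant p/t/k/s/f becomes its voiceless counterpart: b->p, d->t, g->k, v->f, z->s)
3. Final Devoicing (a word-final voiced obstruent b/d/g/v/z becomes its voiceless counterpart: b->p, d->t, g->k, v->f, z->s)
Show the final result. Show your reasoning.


Starting form: 'bugker'
Rule 1: Vowel Harmony: all vowels become 'u' (matching first vowel). 'bugker' -> 'bugkur'
Rule 2: Consonant Assimilation: voiced obstruent before voiceless consonant becomes voiceless ('gk' -> 'kk'). 'bugkur' -> 'bukkur'
Rule 3: Final Devoicing: final consonant 'r' is not one of the voiced obstruents b/d/g/v/z. No change.
Final form: 'bukkur'

bukkur


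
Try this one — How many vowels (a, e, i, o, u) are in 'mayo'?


Vowels in 'mayo': a, o = 2 vowels.

2


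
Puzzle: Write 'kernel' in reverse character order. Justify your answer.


Reverse 'kernel' character by character: 'lenrek'.

lenrek


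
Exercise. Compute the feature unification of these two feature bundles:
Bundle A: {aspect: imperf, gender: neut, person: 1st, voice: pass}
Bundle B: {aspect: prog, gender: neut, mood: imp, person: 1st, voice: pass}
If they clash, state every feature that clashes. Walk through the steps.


Compare features:
aspect: A=imperf vs B=prog -> CLASH
gender: A=neut vs B=neut -> unified: neut
mood: A=_ vs B=imp -> unified: imp
person: A=1st vs B=1st -> unified: 1st
voice: A=pass vs B=pass -> unified: pass
Clash detected on feature 'aspect' (imperf vs prog); unification fails.

CLASH on 'aspect' (imperf vs prog)


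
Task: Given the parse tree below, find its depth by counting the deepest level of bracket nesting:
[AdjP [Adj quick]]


Count bracket nesting levels:
'[' at pos 0: depth = 1
'[' at pos 6: depth = 2
Maximum depth reached: 2

2


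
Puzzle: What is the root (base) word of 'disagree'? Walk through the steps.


Remove prefix 'dis' from 'disagree' to get root 'agree'.

agree


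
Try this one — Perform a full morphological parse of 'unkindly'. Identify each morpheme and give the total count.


Step 1: Identify prefix: 'un' (meaning: not/reverse)
Step 2: Identify root: 'kind'
Step 3: Identify suffix(es): 'ly'
Decomposition: un- (prefix: not/reverse) + kind (root) + -ly (suffix: in manner of)
Total morphemes: 3

3 morphemes (un- (prefix: not/reverse) + kind (root) + -ly (suffix: in manner of))


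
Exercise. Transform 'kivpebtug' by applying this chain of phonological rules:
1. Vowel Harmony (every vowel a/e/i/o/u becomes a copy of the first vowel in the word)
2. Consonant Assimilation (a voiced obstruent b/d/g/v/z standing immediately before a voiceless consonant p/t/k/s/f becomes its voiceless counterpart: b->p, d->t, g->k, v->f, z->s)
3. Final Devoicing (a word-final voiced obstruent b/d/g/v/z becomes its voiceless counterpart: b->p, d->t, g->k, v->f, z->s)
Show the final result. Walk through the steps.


Starting form: 'kivpebtug'
Rule 1: Vowel Harmony: all vowels become 'i' (matching first vowel). 'kivpebtug' -> 'kivpibtig'
Rule 2: Consonant Assimilation: voiced obstruent before voiceless consonant becomes voiceless ('vp' -> 'fp', 'bt' -> 'pt'). 'kivpibtig' -> 'kifpiptig'
Rule 3: Final Devoicing: word-final voiced obstruent 'g' becomes voiceless 'k'. 'kifpiptig' -> 'kifpiptik'
Final form: 'kifpiptik'

kifpiptik


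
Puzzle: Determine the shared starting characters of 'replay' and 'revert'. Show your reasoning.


Compare from the start: 2 characters match: 're'. Mismatch at position 3: 'p' vs 'v'.

re


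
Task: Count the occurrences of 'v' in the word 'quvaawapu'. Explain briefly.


Letter 'v' in 'quvaawapu': found at position(s) 3 = 1 occurrence(s).

1


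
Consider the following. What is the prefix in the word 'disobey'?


The word 'disobey' = 'dis' (prefix) + 'obey' (root). The prefix is 'dis'.

dis


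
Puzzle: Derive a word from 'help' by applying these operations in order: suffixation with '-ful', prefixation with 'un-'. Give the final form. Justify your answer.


Step 1: Add suffix '-ful' to 'help' = 'helpful'
Step 2: Add prefix 'un-' to 'helpful' = 'unhelpful'

unhelpful


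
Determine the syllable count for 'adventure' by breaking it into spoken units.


Break 'adventure' into syllables: ad-ven-ture -> ad | ven | ture = 3 syllables

3 syllables


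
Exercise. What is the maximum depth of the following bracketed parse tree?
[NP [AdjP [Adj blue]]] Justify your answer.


Count bracket nesting levels:
'[' at pos 0: depth = 1
'[' at pos 4: depth = 2
'[' at pos 10: depth = 3
Maximum depth reached: 3

3


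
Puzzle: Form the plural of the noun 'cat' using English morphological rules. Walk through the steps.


Apply rule: Add -s. 'cat' becomes 'cats'.

cats


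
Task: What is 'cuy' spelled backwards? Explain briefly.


Reverse 'cuy' character by character: 'yuc'.

yuc


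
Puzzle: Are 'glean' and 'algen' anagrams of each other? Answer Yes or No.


Sorted letters of 'glean': 'aegln'
Sorted letters of 'algen': 'aegln'
They match.

Yes


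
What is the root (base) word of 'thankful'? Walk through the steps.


Remove suffix '-ful' from 'thankful' to get root 'thank'.

thank


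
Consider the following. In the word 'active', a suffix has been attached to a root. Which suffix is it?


The word 'active' = 'act' (root) + '-ive' (suffix). The suffix is '-ive'.

ive


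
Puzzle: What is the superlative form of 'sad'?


Apply superlative formation (double final consonant, add -est): 'sad' -> 'saddest'.

saddest


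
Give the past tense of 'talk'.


Apply rule: Add -ed. 'talk' becomes 'talked'.

talked


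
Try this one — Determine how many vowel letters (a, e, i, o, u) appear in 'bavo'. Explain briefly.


Vowels in 'bavo': a, o = 2 vowels.

2


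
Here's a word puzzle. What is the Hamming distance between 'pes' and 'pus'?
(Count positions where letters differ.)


Alignment:
Position 1: 'p' vs 'p' = match
Position 2: 'e' vs 'u' = DIFFER
Position 3: 's' vs 's' = match
Total differences: 1

1


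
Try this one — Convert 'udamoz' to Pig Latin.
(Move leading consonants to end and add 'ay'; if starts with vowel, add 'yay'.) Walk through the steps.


'udamoz' starts with a vowel, so add 'yay': 'udamozyay'.

udamozyay


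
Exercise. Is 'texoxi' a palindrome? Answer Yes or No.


Forward: 'texoxi'
Reversed: 'ixoxet'
They differ.

No


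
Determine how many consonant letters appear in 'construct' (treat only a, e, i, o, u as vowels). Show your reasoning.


Consonants in 'construct': c, n, s, t, r, c, t = 7 consonants.

7


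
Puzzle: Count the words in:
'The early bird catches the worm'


Split into words: The | early | bird | catches | the | worm = 6 words.

6


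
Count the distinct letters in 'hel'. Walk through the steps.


Unique letters in 'hel': {e, h, l} = 3 distinct letters.

3


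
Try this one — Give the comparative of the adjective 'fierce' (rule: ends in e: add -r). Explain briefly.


Apply comparative formation (ends in e: add -r): 'fierce' -> 'fiercer'.

fiercer


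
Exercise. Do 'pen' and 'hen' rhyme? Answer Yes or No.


Rime (stressed vowel + following sounds) of 'pen': -en = /ɛn/
Rime of 'hen': -en = /ɛn/
/ɛn/ and /ɛn/ are the same ending sound, so the words rhyme.

Yes


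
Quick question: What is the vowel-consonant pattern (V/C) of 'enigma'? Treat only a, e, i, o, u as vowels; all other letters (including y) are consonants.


Letter mapping: e = V, n = C, i = V, g = C, m = C, a = V.

VCVCCV


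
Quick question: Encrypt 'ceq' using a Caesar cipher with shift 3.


Shift each letter by 3: c -> f, e -> h, q -> t. Result: 'fht'.

fht


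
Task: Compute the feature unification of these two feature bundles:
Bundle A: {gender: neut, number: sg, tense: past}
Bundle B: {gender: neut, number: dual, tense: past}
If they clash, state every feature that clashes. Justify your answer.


Compare features:
gender: A=neut vs B=neut -> unified: neut
number: A=sg vs B=dual -> CLASH
tense: A=past vs B=past -> unified: past
Clash detected on feature 'number' (sg vs dual); unification fails.

CLASH on 'number' (sg vs dual)


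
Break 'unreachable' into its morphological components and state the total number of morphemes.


Step 1: Identify prefix: 'un' (meaning: not/reverse)
Step 2: Identify root: 'reach'
Step 3: Identify suffix(es): 'able'
Decomposition: un- (prefix: not/reverse) + reach (root) + -able (suffix: capable of)
Total morphemes: 3

3 morphemes (un- (prefix: not/reverse) + reach (root) + -able (suffix: capable of))


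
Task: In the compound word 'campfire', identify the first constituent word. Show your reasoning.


Split 'campfire' into 'camp' + 'fire'. The first part is 'camp'.

camp


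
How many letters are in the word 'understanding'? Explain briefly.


Spell out 'understanding' and number each letter: u(1), n(2), d(3), e(4), r(5), s(6), t(7), a(8), n(9), d(10), i(11), n(12), g(13). Total: 13 letters.

13


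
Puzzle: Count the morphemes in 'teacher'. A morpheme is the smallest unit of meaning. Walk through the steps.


Decomposition: teach (root) + -er (suffix) = 2 morpheme(s)

2 morphemes


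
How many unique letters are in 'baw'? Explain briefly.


Unique letters in 'baw': {a, b, w} = 3 distinct letters.

3


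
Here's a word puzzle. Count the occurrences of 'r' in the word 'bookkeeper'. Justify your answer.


Letter 'r' in 'bookkeeper': found at position(s) 10 = 1 occurrence(s).

1


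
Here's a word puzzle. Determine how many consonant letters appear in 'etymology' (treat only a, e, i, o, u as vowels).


Consonants in 'etymology': t, y, m, l, g, y = 6 consonants.

6


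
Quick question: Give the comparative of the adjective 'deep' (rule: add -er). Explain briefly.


Apply comparative formation (add -er): 'deep' -> 'deeper'.

deeper


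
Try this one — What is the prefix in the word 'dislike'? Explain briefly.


The word 'dislike' = 'dis' (prefix) + 'like' (root). The prefix is 'dis'.

dis


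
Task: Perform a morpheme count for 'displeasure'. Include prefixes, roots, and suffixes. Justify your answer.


Decomposition: dis- (prefix) + please (root) + -ure (suffix) = 3 morpheme(s)

3 morphemes


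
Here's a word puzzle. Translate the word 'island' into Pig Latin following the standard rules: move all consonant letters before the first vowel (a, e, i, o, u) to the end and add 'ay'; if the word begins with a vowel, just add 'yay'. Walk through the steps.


'island' starts with a vowel, so add 'yay': 'islandyay'.

islandyay


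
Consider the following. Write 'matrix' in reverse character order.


Reverse 'matrix' character by character: 'xirtam'.

xirtam


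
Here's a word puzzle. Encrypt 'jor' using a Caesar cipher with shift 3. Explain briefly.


Shift each letter by 3: j -> m, o -> r, r -> u. Result: 'mru'.

mru


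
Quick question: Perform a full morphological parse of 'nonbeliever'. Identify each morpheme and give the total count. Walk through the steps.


Step 1: Identify prefix: 'non' (meaning: not)
Step 2: Identify root: 'believe'
Step 3: Identify suffix(es): 'er'
Decomposition: non- (prefix: not) + believe (root) + -er (suffix: one who)
Total morphemes: 3

3 morphemes (non- (prefix: not) + believe (root) + -er (suffix: one who))


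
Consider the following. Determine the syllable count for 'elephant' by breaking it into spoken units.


Break 'elephant' into syllables: el-e-phant -> el | e | phant = 3 syllables

3 syllables


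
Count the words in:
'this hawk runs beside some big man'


Split into words: this | hawk | runs | beside | some | big | man = 7 words.

7


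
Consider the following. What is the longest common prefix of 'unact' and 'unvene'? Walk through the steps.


Compare from the start: 2 characters match: 'un'. Mismatch at position 3: 'a' vs 'v'.

un


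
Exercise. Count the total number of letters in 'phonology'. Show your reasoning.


Spell out 'phonology' and number each letter: p(1), h(2), o(3), n(4), o(5), l(6), o(7), g(8), y(9). Total: 9 letters.

9
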